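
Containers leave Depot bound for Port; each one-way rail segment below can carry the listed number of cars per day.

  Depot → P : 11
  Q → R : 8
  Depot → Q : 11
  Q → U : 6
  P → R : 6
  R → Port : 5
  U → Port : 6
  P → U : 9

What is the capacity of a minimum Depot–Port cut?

Augment Depot→P→R→Port: bottleneck 5, flow now 5.
Augment Depot→P→U→Port: bottleneck 6, flow now 11.
No augmenting path remains; maximum flow = 11.
By max-flow min-cut, the minimum cut capacity equals the max flow.
In the residual graph, reachable from Depot: {Depot, P, Q, R, U}.
Min-cut edges: R→Port (5), U→Port (6); capacity 5 + 6 = 11.

11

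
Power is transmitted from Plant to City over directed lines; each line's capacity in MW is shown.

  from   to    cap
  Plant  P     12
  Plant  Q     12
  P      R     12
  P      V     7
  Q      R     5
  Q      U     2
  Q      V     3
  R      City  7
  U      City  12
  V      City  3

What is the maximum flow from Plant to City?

12

Augment Plant→P→R→City: bottleneck 7, flow now 7.
Augment Plant→P→V→City: bottleneck 3, flow now 10.
Augment Plant→Q→U→City: bottleneck 2, flow now 12.
No augmenting path remains; maximum flow = 12.
In the residual graph, reachable from Plant: {Plant, P, Q, R, V}.
Min-cut edges: Q→U (2), R→City (7), V→City (3); capacity 2 + 7 + 3 = 12.
This cut is saturated, so no flow can exceed 12.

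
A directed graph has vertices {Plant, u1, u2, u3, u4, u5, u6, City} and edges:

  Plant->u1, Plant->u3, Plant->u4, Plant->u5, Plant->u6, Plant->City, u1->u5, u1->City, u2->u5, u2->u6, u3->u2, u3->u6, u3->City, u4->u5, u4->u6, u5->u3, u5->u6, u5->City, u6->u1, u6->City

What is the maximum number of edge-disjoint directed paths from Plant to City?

5

Assign every edge capacity 1; by Menger, the answer equals the max flow.
Path Plant→City (+1); total 1.
Path Plant→u1→City (+1); total 2.
Path Plant→u3→City (+1); total 3.
Path Plant→u5→City (+1); total 4.
Path Plant→u6→City (+1); total 5.
No residual Plant→City path; max flow = 5.
Certifying cut of size 5: {Plant→City, u1→City, u3→City, u5→City, u6→City}.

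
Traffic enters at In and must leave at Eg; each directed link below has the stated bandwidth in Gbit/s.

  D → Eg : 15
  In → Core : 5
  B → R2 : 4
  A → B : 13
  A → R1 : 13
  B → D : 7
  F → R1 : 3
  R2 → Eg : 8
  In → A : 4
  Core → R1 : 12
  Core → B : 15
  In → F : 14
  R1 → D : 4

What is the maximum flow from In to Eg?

Augment In→Core→B→D→Eg: bottleneck 5, flow now 5.
Augment In→F→R1→D→Eg: bottleneck 3, flow now 8.
Augment In→A→B→D→Eg: bottleneck 2, flow now 10.
Augment In→A→B→R2→Eg: bottleneck 2, flow now 12.
No augmenting path remains; maximum flow = 12.
In the residual graph, reachable from In: {In, F}.
Min-cut edges: In→Core (5), In→A (4), F→R1 (3); capacity 5 + 4 + 3 = 12.
This cut is saturated, so no flow can exceed 12.

12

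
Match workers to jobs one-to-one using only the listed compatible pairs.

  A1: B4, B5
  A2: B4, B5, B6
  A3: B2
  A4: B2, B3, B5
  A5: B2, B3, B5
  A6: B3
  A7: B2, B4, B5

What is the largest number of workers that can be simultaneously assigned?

5

Unit-capacity flow: source→left, listed edges, right→sink; max matching = max flow.
Augmenting path A1→B4 (+1); matched 1.
Augmenting path A2→B5 (+1); matched 2.
Augmenting path A3→B2 (+1); matched 3.
Augmenting path A4→B3 (+1); matched 4.
Augmenting path A5→B5→A2→B6 (+1); matched 5.
No augmenting path remains; maximum matching = 5.
König certificate: {A2, B2, B3, B4, B5} is a vertex cover of size 5 (every listed pair touches it), so no matching can be larger.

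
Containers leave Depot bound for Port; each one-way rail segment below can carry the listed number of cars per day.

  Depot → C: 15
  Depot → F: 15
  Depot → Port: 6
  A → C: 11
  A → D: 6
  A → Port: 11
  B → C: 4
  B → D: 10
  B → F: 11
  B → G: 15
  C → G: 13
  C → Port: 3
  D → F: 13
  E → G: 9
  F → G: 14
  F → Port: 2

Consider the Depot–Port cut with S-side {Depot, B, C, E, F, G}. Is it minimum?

Given cut capacity: 6 + 10 + 3 + 2 = 21.
Augment Depot→Port: bottleneck 6, flow now 6.
Augment Depot→C→Port: bottleneck 3, flow now 9.
Augment Depot→F→Port: bottleneck 2, flow now 11.
No augmenting path remains; maximum flow = 11.
In the residual graph, reachable from Depot: {Depot, C, F, G}.
Min-cut edges: Depot→Port (6), C→Port (3), F→Port (2); capacity 6 + 3 + 2 = 11.
Cut capacity 21 exceeds the max flow 11, so it is not minimum.

No — its capacity is 21, but the minimum cut has capacity 11.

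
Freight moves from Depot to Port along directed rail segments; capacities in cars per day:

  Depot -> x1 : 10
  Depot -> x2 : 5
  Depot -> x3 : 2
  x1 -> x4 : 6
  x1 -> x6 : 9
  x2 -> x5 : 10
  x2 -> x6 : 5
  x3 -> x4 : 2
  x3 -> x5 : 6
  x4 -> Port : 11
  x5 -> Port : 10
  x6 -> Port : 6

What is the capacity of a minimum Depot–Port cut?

Augment Depot→x1→x4→Port: bottleneck 6, flow now 6.
Augment Depot→x1→x6→Port: bottleneck 4, flow now 10.
Augment Depot→x2→x5→Port: bottleneck 5, flow now 15.
Augment Depot→x3→x4→Port: bottleneck 2, flow now 17.
No augmenting path remains; maximum flow = 17.
By max-flow min-cut, the minimum cut capacity equals the max flow.
In the residual graph, reachable from Depot: {Depot}.
Min-cut edges: Depot→x1 (10), Depot→x2 (5), Depot→x3 (2); capacity 10 + 5 + 2 = 17.

17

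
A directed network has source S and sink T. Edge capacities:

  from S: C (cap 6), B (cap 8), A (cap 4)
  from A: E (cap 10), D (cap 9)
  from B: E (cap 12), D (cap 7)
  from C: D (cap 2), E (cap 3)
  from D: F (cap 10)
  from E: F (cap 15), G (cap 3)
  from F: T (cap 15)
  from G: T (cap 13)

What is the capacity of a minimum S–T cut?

Augment S→A→D→F→T: bottleneck 4, flow now 4.
Augment S→B→D→F→T: bottleneck 6, flow now 10.
Augment S→B→E→F→T: bottleneck 2, flow now 12.
Augment S→C→E→F→T: bottleneck 3, flow now 15.
Augment S→C→D→A→E→G→T: bottleneck 2, flow now 17. (uses reverse residual edge)
No augmenting path remains; maximum flow = 17.
By max-flow min-cut, the minimum cut capacity equals the max flow.
In the residual graph, reachable from S: {S, C}.
Min-cut edges: S→A (4), S→B (8), C→D (2), C→E (3); capacity 4 + 8 + 2 + 3 = 17.

17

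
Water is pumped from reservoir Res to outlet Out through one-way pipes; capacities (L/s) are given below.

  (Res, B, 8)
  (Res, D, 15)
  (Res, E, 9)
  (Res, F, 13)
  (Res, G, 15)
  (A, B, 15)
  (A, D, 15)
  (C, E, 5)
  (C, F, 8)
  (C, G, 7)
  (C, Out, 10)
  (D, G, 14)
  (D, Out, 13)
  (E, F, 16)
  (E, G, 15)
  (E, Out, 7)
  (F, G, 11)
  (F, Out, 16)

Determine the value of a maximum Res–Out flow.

Augment Res→D→Out: bottleneck 13, flow now 13.
Augment Res→E→Out: bottleneck 7, flow now 20.
Augment Res→F→Out: bottleneck 13, flow now 33.
Augment Res→E→F→Out: bottleneck 2, flow now 35.
No augmenting path remains; maximum flow = 35.
In the residual graph, reachable from Res: {Res, B, D, G}.
Min-cut edges: Res→E (9), Res→F (13), D→Out (13); capacity 9 + 13 + 13 = 35.
This cut is saturated, so no flow can exceed 35.

35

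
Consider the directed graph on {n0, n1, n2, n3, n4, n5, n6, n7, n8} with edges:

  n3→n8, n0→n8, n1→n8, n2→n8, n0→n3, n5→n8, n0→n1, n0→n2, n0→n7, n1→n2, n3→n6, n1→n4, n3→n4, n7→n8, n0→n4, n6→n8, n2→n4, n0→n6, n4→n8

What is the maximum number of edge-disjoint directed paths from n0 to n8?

7

Assign every edge capacity 1; by Menger, the answer equals the max flow.
Path n0→n8 (+1); total 1.
Path n0→n1→n8 (+1); total 2.
Path n0→n2→n8 (+1); total 3.
Path n0→n3→n8 (+1); total 4.
Path n0→n4→n8 (+1); total 5.
Path n0→n6→n8 (+1); total 6.
Path n0→n7→n8 (+1); total 7.
No residual n0→n8 path; max flow = 7.
Certifying cut of size 7: {n0→n1, n0→n2, n0→n3, n0→n4, n0→n6, n0→n7, n0→n8}.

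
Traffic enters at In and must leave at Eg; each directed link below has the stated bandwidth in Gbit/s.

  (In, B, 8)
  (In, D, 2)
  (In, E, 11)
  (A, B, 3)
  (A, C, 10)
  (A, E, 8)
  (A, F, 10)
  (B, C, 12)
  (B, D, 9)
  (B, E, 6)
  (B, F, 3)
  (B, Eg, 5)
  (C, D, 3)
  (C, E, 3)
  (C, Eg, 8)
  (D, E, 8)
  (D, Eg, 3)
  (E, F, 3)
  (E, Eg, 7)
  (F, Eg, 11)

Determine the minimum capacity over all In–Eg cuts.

20

Augment In→B→Eg: bottleneck 5, flow now 5.
Augment In→D→Eg: bottleneck 2, flow now 7.
Augment In→E→Eg: bottleneck 7, flow now 14.
Augment In→B→C→Eg: bottleneck 3, flow now 17.
Augment In→E→F→Eg: bottleneck 3, flow now 20.
No augmenting path remains; maximum flow = 20.
By max-flow min-cut, the minimum cut capacity equals the max flow.
In the residual graph, reachable from In: {In, E}.
Min-cut edges: In→B (8), In→D (2), E→F (3), E→Eg (7); capacity 8 + 2 + 3 + 7 = 20.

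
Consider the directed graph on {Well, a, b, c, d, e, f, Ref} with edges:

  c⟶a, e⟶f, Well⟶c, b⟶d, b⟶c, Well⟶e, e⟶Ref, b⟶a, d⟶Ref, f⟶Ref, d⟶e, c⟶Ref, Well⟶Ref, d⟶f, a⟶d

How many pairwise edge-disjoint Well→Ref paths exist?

Assign every edge capacity 1; by Menger, the answer equals the max flow.
Path Well→Ref (+1); total 1.
Path Well→c→Ref (+1); total 2.
Path Well→e→Ref (+1); total 3.
No residual Well→Ref path; max flow = 3.
Certifying cut of size 3: {Well→Ref, Well→c, Well→e}.

3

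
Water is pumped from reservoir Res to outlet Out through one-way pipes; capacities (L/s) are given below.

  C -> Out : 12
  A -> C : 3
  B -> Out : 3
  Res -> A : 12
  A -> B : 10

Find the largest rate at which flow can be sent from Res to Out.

Augment Res→A→B→Out: bottleneck 3, flow now 3.
Augment Res→A→C→Out: bottleneck 3, flow now 6.
No augmenting path remains; maximum flow = 6.
In the residual graph, reachable from Res: {Res, A, B}.
Min-cut edges: A→C (3), B→Out (3); capacity 3 + 3 = 6.
This cut is saturated, so no flow can exceed 6.

6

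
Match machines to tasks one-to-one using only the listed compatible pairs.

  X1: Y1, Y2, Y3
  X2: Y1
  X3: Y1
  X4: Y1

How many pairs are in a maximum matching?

2

Unit-capacity flow: source→left, listed edges, right→sink; max matching = max flow.
Augmenting path X1→Y1 (+1); matched 1.
Augmenting path X2→Y1→X1→Y2 (+1); matched 2.
No augmenting path remains; maximum matching = 2.
König certificate: {X1, Y1} is a vertex cover of size 2 (every listed pair touches it), so no matching can be larger.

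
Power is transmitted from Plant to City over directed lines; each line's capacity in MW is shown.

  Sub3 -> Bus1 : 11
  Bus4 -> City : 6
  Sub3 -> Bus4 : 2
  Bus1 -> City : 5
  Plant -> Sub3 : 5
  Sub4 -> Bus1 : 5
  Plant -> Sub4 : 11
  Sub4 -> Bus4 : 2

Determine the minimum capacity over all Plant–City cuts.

9

Augment Plant→Sub3→Bus4→City: bottleneck 2, flow now 2.
Augment Plant→Sub3→Bus1→City: bottleneck 3, flow now 5.
Augment Plant→Sub4→Bus4→City: bottleneck 2, flow now 7.
Augment Plant→Sub4→Bus1→City: bottleneck 2, flow now 9.
No augmenting path remains; maximum flow = 9.
By max-flow min-cut, the minimum cut capacity equals the max flow.
In the residual graph, reachable from Plant: {Plant, Sub3, Sub4, Bus1}.
Min-cut edges: Sub3→Bus4 (2), Sub4→Bus4 (2), Bus1→City (5); capacity 2 + 2 + 5 = 9.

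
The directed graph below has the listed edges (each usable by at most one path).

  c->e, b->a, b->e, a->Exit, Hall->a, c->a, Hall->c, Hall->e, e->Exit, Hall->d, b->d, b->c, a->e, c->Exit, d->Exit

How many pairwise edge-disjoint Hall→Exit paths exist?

Assign every edge capacity 1; by Menger, the answer equals the max flow.
Path Hall→a→Exit (+1); total 1.
Path Hall→c→Exit (+1); total 2.
Path Hall→d→Exit (+1); total 3.
Path Hall→e→Exit (+1); total 4.
No residual Hall→Exit path; max flow = 4.
Certifying cut of size 4: {Hall→a, Hall→c, Hall→d, Hall→e}.

4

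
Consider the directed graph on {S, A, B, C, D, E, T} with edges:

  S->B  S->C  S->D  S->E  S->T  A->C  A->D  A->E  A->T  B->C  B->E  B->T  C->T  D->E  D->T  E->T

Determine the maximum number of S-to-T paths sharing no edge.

Assign every edge capacity 1; by Menger, the answer equals the max flow.
Path S→T (+1); total 1.
Path S→B→T (+1); total 2.
Path S→C→T (+1); total 3.
Path S→D→T (+1); total 4.
Path S→E→T (+1); total 5.
No residual S→T path; max flow = 5.
Certifying cut of size 5: {S→B, S→C, S→D, S→E, S→T}.

5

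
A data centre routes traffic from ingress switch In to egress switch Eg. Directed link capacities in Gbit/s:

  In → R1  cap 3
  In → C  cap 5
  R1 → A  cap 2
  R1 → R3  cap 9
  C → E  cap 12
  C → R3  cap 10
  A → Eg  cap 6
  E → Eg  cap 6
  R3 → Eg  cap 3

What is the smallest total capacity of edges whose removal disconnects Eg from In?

Augment In→R1→A→Eg: bottleneck 2, flow now 2.
Augment In→R1→R3→Eg: bottleneck 1, flow now 3.
Augment In→C→E→Eg: bottleneck 5, flow now 8.
No augmenting path remains; maximum flow = 8.
By max-flow min-cut, the minimum cut capacity equals the max flow.
In the residual graph, reachable from In: {In}.
Min-cut edges: In→R1 (3), In→C (5); capacity 3 + 5 = 8.

8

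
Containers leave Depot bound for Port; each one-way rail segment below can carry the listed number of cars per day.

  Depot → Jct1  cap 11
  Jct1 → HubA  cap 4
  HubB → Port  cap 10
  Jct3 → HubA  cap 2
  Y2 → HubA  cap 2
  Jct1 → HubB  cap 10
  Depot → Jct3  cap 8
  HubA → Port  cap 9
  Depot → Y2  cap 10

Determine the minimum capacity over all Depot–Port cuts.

15

Augment Depot→Jct1→HubB→Port: bottleneck 10, flow now 10.
Augment Depot→Jct1→HubA→Port: bottleneck 1, flow now 11.
Augment Depot→Y2→HubA→Port: bottleneck 2, flow now 13.
Augment Depot→Jct3→HubA→Port: bottleneck 2, flow now 15.
No augmenting path remains; maximum flow = 15.
By max-flow min-cut, the minimum cut capacity equals the max flow.
In the residual graph, reachable from Depot: {Depot, Y2, Jct3}.
Min-cut edges: Depot→Jct1 (11), Y2→HubA (2), Jct3→HubA (2); capacity 11 + 2 + 2 = 15.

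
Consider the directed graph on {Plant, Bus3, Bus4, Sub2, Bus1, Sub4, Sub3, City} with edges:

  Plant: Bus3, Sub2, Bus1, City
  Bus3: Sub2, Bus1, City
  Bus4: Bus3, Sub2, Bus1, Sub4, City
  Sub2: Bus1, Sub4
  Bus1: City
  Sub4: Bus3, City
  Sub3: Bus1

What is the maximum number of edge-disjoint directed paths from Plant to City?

Assign every edge capacity 1; by Menger, the answer equals the max flow.
Path Plant→City (+1); total 1.
Path Plant→Bus3→City (+1); total 2.
Path Plant→Bus1→City (+1); total 3.
Path Plant→Sub2→Sub4→City (+1); total 4.
No residual Plant→City path; max flow = 4.
Certifying cut of size 4: {Plant→Bus1, Plant→Bus3, Plant→City, Plant→Sub2}.

4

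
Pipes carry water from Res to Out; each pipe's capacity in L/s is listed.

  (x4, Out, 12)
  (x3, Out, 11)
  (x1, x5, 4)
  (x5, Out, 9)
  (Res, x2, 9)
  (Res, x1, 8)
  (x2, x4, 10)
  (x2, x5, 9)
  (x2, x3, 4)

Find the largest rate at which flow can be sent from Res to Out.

13

Augment Res→x1→x5→Out: bottleneck 4, flow now 4.
Augment Res→x2→x3→Out: bottleneck 4, flow now 8.
Augment Res→x2→x4→Out: bottleneck 5, flow now 13.
No augmenting path remains; maximum flow = 13.
In the residual graph, reachable from Res: {Res, x1}.
Min-cut edges: Res→x2 (9), x1→x5 (4); capacity 9 + 4 = 13.
This cut is saturated, so no flow can exceed 13.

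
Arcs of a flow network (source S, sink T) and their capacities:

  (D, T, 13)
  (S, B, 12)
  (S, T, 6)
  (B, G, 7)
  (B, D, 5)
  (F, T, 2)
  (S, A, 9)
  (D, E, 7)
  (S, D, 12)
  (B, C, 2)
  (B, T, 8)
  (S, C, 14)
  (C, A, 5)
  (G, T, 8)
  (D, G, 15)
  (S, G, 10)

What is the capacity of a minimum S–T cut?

Augment S→T: bottleneck 6, flow now 6.
Augment S→B→T: bottleneck 8, flow now 14.
Augment S→D→T: bottleneck 12, flow now 26.
Augment S→G→T: bottleneck 8, flow now 34.
Augment S→B→D→T: bottleneck 1, flow now 35.
No augmenting path remains; maximum flow = 35.
By max-flow min-cut, the minimum cut capacity equals the max flow.
In the residual graph, reachable from S: {S, A, B, C, D, E, G}.
Min-cut edges: S→T (6), B→T (8), D→T (13), G→T (8); capacity 6 + 8 + 13 + 8 = 35.

35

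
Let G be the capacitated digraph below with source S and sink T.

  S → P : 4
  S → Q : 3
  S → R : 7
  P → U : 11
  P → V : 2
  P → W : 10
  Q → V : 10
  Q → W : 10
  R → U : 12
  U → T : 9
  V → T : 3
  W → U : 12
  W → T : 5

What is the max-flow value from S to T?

14

Augment S→P→U→T: bottleneck 4, flow now 4.
Augment S→Q→V→T: bottleneck 3, flow now 7.
Augment S→R→U→T: bottleneck 5, flow now 12.
Augment S→R→U→P→W→T: bottleneck 2, flow now 14. (uses reverse residual edge)
No augmenting path remains; maximum flow = 14.
In the residual graph, reachable from S: {S}.
Min-cut edges: S→P (4), S→Q (3), S→R (7); capacity 4 + 3 + 7 = 14.
This cut is saturated, so no flow can exceed 14.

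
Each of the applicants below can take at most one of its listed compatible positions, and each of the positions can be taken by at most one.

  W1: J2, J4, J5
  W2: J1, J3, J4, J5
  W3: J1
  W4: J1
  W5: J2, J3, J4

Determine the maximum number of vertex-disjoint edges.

4

Unit-capacity flow: source→left, listed edges, right→sink; max matching = max flow.
Augmenting path W1→J2 (+1); matched 1.
Augmenting path W2→J1 (+1); matched 2.
Augmenting path W5→J3 (+1); matched 3.
Augmenting path W3→J1→W2→J4 (+1); matched 4.
No augmenting path remains; maximum matching = 4.
König certificate: {W1, W2, W5, J1} is a vertex cover of size 4 (every listed pair touches it), so no matching can be larger.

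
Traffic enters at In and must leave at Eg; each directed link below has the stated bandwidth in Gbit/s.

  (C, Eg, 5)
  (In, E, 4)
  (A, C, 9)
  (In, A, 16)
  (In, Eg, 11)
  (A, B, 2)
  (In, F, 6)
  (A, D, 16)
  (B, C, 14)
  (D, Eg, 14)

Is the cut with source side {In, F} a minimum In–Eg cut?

No — its capacity is 31, but the minimum cut has capacity 27.

Given cut capacity: 16 + 4 + 11 = 31.
Augment In→Eg: bottleneck 11, flow now 11.
Augment In→A→C→Eg: bottleneck 5, flow now 16.
Augment In→A→D→Eg: bottleneck 11, flow now 27.
No augmenting path remains; maximum flow = 27.
In the residual graph, reachable from In: {In, E, F}.
Min-cut edges: In→A (16), In→Eg (11); capacity 16 + 11 = 27.
Cut capacity 31 exceeds the max flow 27, so it is not minimum.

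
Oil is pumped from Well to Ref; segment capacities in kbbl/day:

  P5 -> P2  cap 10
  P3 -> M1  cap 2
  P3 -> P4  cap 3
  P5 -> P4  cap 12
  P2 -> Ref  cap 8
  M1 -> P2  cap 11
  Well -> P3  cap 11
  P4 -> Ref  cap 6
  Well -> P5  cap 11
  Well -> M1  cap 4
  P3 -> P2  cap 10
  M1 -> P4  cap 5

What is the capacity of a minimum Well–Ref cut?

14

Augment Well→P5→P2→Ref: bottleneck 8, flow now 8.
Augment Well→P5→P4→Ref: bottleneck 3, flow now 11.
Augment Well→P3→P4→Ref: bottleneck 3, flow now 14.
No augmenting path remains; maximum flow = 14.
By max-flow min-cut, the minimum cut capacity equals the max flow.
In the residual graph, reachable from Well: {Well, P5, P3, M1, P2, P4}.
Min-cut edges: P2→Ref (8), P4→Ref (6); capacity 8 + 6 = 14.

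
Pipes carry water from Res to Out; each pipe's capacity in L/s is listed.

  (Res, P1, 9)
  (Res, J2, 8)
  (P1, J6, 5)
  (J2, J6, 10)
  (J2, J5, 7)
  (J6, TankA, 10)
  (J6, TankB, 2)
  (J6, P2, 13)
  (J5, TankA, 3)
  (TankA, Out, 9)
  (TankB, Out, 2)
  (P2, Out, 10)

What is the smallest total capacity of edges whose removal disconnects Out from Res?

13

Augment Res→P1→J6→TankA→Out: bottleneck 5, flow now 5.
Augment Res→J2→J6→TankA→Out: bottleneck 4, flow now 9.
Augment Res→J2→J6→TankB→Out: bottleneck 2, flow now 11.
Augment Res→J2→J6→P2→Out: bottleneck 2, flow now 13.
No augmenting path remains; maximum flow = 13.
By max-flow min-cut, the minimum cut capacity equals the max flow.
In the residual graph, reachable from Res: {Res, P1}.
Min-cut edges: Res→J2 (8), P1→J6 (5); capacity 8 + 5 = 13.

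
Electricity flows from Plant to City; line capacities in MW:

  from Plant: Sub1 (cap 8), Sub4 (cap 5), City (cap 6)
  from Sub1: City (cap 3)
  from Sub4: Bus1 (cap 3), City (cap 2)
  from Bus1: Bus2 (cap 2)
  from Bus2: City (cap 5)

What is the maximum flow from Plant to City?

13

Augment Plant→City: bottleneck 6, flow now 6.
Augment Plant→Sub1→City: bottleneck 3, flow now 9.
Augment Plant→Sub4→City: bottleneck 2, flow now 11.
Augment Plant→Sub4→Bus1→Bus2→City: bottleneck 2, flow now 13.
No augmenting path remains; maximum flow = 13.
In the residual graph, reachable from Plant: {Plant, Sub1, Sub4, Bus1}.
Min-cut edges: Plant→City (6), Sub1→City (3), Sub4→City (2), Bus1→Bus2 (2); capacity 6 + 3 + 2 + 2 = 13.
This cut is saturated, so no flow can exceed 13.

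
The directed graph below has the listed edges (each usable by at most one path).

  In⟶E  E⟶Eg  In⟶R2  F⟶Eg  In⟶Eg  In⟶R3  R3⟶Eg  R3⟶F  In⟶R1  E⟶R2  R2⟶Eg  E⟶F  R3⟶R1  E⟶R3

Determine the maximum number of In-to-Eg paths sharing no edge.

Assign every edge capacity 1; by Menger, the answer equals the max flow.
Path In→Eg (+1); total 1.
Path In→E→Eg (+1); total 2.
Path In→R3→Eg (+1); total 3.
Path In→R2→Eg (+1); total 4.
No residual In→Eg path; max flow = 4.
Certifying cut of size 4: {In→E, In→Eg, In→R2, In→R3}.

4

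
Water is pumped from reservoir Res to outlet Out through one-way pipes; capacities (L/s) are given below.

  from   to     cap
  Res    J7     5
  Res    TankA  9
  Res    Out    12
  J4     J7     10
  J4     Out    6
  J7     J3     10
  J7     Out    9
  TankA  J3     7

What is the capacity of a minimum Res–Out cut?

17

Augment Res→Out: bottleneck 12, flow now 12.
Augment Res→J7→Out: bottleneck 5, flow now 17.
No augmenting path remains; maximum flow = 17.
By max-flow min-cut, the minimum cut capacity equals the max flow.
In the residual graph, reachable from Res: {Res, TankA, J3}.
Min-cut edges: Res→J7 (5), Res→Out (12); capacity 5 + 12 = 17.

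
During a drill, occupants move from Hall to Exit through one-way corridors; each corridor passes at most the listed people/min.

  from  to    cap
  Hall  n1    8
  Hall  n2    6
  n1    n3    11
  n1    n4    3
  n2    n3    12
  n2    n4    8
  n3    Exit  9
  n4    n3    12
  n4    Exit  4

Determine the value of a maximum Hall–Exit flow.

13

Augment Hall→n1→n3→Exit: bottleneck 8, flow now 8.
Augment Hall→n2→n3→Exit: bottleneck 1, flow now 9.
Augment Hall→n2→n4→Exit: bottleneck 4, flow now 13.
No augmenting path remains; maximum flow = 13.
In the residual graph, reachable from Hall: {Hall, n1, n2, n3, n4}.
Min-cut edges: n3→Exit (9), n4→Exit (4); capacity 9 + 4 = 13.
This cut is saturated, so no flow can exceed 13.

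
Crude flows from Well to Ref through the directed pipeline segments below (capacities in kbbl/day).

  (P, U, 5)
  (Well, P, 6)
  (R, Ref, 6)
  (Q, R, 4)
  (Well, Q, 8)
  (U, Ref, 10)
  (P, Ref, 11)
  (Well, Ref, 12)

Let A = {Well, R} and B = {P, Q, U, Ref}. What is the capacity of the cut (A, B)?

Edges leaving {Well, R}: Well→P (6), Well→Q (8), Well→Ref (12), R→Ref (6).
Cut capacity = 6 + 8 + 12 + 6 = 32.

32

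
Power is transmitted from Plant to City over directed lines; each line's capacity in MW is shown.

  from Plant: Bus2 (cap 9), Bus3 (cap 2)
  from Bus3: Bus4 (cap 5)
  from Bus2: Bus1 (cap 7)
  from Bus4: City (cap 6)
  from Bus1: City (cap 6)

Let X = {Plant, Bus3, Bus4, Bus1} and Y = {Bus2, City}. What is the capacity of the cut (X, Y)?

Edges leaving {Plant, Bus3, Bus4, Bus1}: Plant→Bus2 (9), Bus4→City (6), Bus1→City (6).
Cut capacity = 9 + 6 + 6 = 21.

21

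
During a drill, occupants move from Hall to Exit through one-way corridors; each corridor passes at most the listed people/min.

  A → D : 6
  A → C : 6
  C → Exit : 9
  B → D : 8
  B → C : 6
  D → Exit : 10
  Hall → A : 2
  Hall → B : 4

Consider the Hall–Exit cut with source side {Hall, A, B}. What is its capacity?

26

Edges leaving {Hall, A, B}: A→C (6), A→D (6), B→C (6), B→D (8).
Cut capacity = 6 + 6 + 6 + 8 = 26.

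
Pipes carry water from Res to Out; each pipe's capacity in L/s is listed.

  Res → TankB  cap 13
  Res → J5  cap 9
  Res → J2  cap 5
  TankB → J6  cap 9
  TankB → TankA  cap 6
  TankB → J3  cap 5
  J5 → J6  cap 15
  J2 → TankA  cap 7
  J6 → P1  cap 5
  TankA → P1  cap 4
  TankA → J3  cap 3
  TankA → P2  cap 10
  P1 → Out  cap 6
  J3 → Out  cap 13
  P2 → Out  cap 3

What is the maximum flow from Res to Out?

17

Augment Res→TankB→J3→Out: bottleneck 5, flow now 5.
Augment Res→TankB→J6→P1→Out: bottleneck 5, flow now 10.
Augment Res→TankB→TankA→P1→Out: bottleneck 1, flow now 11.
Augment Res→TankB→TankA→J3→Out: bottleneck 2, flow now 13.
Augment Res→J2→TankA→J3→Out: bottleneck 1, flow now 14.
Augment Res→J2→TankA→P2→Out: bottleneck 3, flow now 17.
No augmenting path remains; maximum flow = 17.
In the residual graph, reachable from Res: {Res, TankB, J5, J2, J6, TankA, P1, P2}.
Min-cut edges: TankB→J3 (5), TankA→J3 (3), P1→Out (6), P2→Out (3); capacity 5 + 3 + 6 + 3 = 17.
This cut is saturated, so no flow can exceed 17.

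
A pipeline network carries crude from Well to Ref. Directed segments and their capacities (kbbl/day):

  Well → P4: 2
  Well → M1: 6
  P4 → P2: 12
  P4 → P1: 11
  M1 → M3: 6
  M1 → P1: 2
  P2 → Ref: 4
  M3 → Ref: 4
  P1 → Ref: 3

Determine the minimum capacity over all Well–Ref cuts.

8

Augment Well→P4→P2→Ref: bottleneck 2, flow now 2.
Augment Well→M1→M3→Ref: bottleneck 4, flow now 6.
Augment Well→M1→P1→Ref: bottleneck 2, flow now 8.
No augmenting path remains; maximum flow = 8.
By max-flow min-cut, the minimum cut capacity equals the max flow.
In the residual graph, reachable from Well: {Well}.
Min-cut edges: Well→P4 (2), Well→M1 (6); capacity 2 + 6 = 8.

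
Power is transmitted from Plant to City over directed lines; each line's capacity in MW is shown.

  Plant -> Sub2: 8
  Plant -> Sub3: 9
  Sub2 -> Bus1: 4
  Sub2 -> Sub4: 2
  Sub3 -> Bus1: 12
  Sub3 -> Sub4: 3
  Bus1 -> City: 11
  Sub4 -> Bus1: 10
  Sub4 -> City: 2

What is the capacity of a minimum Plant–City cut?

Augment Plant→Sub2→Bus1→City: bottleneck 4, flow now 4.
Augment Plant→Sub2→Sub4→City: bottleneck 2, flow now 6.
Augment Plant→Sub3→Bus1→City: bottleneck 7, flow now 13.
No augmenting path remains; maximum flow = 13.
By max-flow min-cut, the minimum cut capacity equals the max flow.
In the residual graph, reachable from Plant: {Plant, Sub2, Sub3, Bus1, Sub4}.
Min-cut edges: Bus1→City (11), Sub4→City (2); capacity 11 + 2 = 13.

13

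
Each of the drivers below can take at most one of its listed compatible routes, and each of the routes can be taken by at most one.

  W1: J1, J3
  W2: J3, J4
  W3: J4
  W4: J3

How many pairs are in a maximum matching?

Unit-capacity flow: source→left, listed edges, right→sink; max matching = max flow.
Augmenting path W1→J1 (+1); matched 1.
Augmenting path W2→J3 (+1); matched 2.
Augmenting path W3→J4 (+1); matched 3.
No augmenting path remains; maximum matching = 3.
König certificate: {W1, J3, J4} is a vertex cover of size 3 (every listed pair touches it), so no matching can be larger.

3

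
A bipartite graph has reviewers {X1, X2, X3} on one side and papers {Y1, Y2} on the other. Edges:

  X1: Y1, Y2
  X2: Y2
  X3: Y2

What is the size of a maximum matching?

2

Unit-capacity flow: source→left, listed edges, right→sink; max matching = max flow.
Augmenting path X1→Y1 (+1); matched 1.
Augmenting path X2→Y2 (+1); matched 2.
No augmenting path remains; maximum matching = 2.
König certificate: {X1, Y2} is a vertex cover of size 2 (every listed pair touches it), so no matching can be larger.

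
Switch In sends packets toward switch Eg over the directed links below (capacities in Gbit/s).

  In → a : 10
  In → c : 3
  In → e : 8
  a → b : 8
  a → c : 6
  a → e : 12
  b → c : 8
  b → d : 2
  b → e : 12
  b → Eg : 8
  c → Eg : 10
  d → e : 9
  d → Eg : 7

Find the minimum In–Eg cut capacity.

13

Augment In→c→Eg: bottleneck 3, flow now 3.
Augment In→a→b→Eg: bottleneck 8, flow now 11.
Augment In→a→c→Eg: bottleneck 2, flow now 13.
No augmenting path remains; maximum flow = 13.
By max-flow min-cut, the minimum cut capacity equals the max flow.
In the residual graph, reachable from In: {In, e}.
Min-cut edges: In→a (10), In→c (3); capacity 10 + 3 = 13.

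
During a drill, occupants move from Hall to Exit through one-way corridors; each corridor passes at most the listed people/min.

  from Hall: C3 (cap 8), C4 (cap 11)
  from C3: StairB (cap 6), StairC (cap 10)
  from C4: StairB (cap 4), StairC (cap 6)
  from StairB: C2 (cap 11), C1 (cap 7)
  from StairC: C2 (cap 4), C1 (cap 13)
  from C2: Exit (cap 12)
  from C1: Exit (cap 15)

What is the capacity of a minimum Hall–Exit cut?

18

Augment Hall→C3→StairB→C2→Exit: bottleneck 6, flow now 6.
Augment Hall→C3→StairC→C2→Exit: bottleneck 2, flow now 8.
Augment Hall→C4→StairB→C2→Exit: bottleneck 4, flow now 12.
Augment Hall→C4→StairC→C1→Exit: bottleneck 6, flow now 18.
No augmenting path remains; maximum flow = 18.
By max-flow min-cut, the minimum cut capacity equals the max flow.
In the residual graph, reachable from Hall: {Hall, C4}.
Min-cut edges: Hall→C3 (8), C4→StairB (4), C4→StairC (6); capacity 8 + 4 + 6 = 18.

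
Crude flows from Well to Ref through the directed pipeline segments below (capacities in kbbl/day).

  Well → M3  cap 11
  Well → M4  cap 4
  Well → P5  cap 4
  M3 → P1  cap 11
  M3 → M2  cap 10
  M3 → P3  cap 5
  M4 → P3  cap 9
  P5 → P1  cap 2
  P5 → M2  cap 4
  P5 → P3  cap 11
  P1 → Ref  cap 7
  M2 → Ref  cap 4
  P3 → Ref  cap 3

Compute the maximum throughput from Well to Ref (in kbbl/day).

14

Augment Well→M3→P1→Ref: bottleneck 7, flow now 7.
Augment Well→M3→M2→Ref: bottleneck 4, flow now 11.
Augment Well→M4→P3→Ref: bottleneck 3, flow now 14.
No augmenting path remains; maximum flow = 14.
In the residual graph, reachable from Well: {Well, M3, M4, P5, P1, M2, P3}.
Min-cut edges: P1→Ref (7), M2→Ref (4), P3→Ref (3); capacity 7 + 4 + 3 = 14.
This cut is saturated, so no flow can exceed 14.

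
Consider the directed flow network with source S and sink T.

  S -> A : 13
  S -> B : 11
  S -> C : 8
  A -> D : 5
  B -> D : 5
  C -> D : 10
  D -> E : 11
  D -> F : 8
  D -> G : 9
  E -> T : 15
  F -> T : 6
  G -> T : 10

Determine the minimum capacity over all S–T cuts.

18

Augment S→A→D→E→T: bottleneck 5, flow now 5.
Augment S→B→D→E→T: bottleneck 5, flow now 10.
Augment S→C→D→E→T: bottleneck 1, flow now 11.
Augment S→C→D→F→T: bottleneck 6, flow now 17.
Augment S→C→D→G→T: bottleneck 1, flow now 18.
No augmenting path remains; maximum flow = 18.
By max-flow min-cut, the minimum cut capacity equals the max flow.
In the residual graph, reachable from S: {S, A, B}.
Min-cut edges: S→C (8), A→D (5), B→D (5); capacity 8 + 5 + 5 = 18.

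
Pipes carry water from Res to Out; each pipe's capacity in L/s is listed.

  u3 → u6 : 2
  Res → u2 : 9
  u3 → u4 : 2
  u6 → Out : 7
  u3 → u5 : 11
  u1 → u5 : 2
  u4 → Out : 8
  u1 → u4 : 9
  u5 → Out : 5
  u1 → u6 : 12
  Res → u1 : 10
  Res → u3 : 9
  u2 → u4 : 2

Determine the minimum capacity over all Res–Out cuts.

Augment Res→u1→u4→Out: bottleneck 8, flow now 8.
Augment Res→u1→u5→Out: bottleneck 2, flow now 10.
Augment Res→u3→u5→Out: bottleneck 3, flow now 13.
Augment Res→u3→u6→Out: bottleneck 2, flow now 15.
Augment Res→u2→u4→u1→u6→Out: bottleneck 2, flow now 17. (uses reverse residual edge)
Augment Res→u3→u4→u1→u6→Out: bottleneck 2, flow now 19. (uses reverse residual edge)
Augment Res→u3→u5→u1→u6→Out: bottleneck 1, flow now 20. (uses reverse residual edge)
No augmenting path remains; maximum flow = 20.
By max-flow min-cut, the minimum cut capacity equals the max flow.
In the residual graph, reachable from Res: {Res, u1, u2, u3, u4, u5, u6}.
Min-cut edges: u4→Out (8), u5→Out (5), u6→Out (7); capacity 8 + 5 + 7 = 20.

20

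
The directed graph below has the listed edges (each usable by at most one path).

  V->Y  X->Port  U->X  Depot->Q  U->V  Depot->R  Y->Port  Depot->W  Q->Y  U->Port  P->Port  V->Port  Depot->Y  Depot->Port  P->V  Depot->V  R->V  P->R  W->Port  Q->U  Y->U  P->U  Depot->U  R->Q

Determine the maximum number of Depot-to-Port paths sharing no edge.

6

Assign every edge capacity 1; by Menger, the answer equals the max flow.
Path Depot→Port (+1); total 1.
Path Depot→U→Port (+1); total 2.
Path Depot→V→Port (+1); total 3.
Path Depot→W→Port (+1); total 4.
Path Depot→Y→Port (+1); total 5.
Path Depot→Q→U→X→Port (+1); total 6.
No residual Depot→Port path; max flow = 6.
Certifying cut of size 6: {Depot→Port, Depot→W, U→Port, U→X, V→Port, Y→Port}.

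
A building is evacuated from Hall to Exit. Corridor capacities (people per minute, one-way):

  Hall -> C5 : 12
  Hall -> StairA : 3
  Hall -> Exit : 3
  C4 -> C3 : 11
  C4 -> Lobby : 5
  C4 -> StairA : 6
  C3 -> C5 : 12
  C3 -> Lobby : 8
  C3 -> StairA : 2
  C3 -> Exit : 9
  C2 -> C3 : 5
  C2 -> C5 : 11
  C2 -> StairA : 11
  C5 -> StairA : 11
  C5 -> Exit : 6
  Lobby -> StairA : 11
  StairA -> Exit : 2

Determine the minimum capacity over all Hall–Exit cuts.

11

Augment Hall→Exit: bottleneck 3, flow now 3.
Augment Hall→C5→Exit: bottleneck 6, flow now 9.
Augment Hall→StairA→Exit: bottleneck 2, flow now 11.
No augmenting path remains; maximum flow = 11.
By max-flow min-cut, the minimum cut capacity equals the max flow.
In the residual graph, reachable from Hall: {Hall, C5, StairA}.
Min-cut edges: Hall→Exit (3), C5→Exit (6), StairA→Exit (2); capacity 3 + 6 + 2 = 11.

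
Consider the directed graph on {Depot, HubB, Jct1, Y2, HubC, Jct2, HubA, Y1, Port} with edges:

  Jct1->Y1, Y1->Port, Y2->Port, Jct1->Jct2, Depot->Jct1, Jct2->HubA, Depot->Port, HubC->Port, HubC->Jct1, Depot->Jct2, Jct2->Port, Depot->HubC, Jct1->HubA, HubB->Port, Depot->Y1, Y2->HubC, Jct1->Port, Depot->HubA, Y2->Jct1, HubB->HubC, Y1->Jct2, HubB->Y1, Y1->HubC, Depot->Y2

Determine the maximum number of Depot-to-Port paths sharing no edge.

Assign every edge capacity 1; by Menger, the answer equals the max flow.
Path Depot→Port (+1); total 1.
Path Depot→Jct1→Port (+1); total 2.
Path Depot→Y2→Port (+1); total 3.
Path Depot→HubC→Port (+1); total 4.
Path Depot→Jct2→Port (+1); total 5.
Path Depot→Y1→Port (+1); total 6.
No residual Depot→Port path; max flow = 6.
Certifying cut of size 6: {Depot→HubC, Depot→Jct1, Depot→Jct2, Depot→Port, Depot→Y1, Depot→Y2}.

6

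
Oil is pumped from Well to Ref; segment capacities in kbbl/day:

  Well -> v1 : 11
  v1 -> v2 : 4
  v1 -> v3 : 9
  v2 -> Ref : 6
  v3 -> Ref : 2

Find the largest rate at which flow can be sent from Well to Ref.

Augment Well→v1→v2→Ref: bottleneck 4, flow now 4.
Augment Well→v1→v3→Ref: bottleneck 2, flow now 6.
No augmenting path remains; maximum flow = 6.
In the residual graph, reachable from Well: {Well, v1, v3}.
Min-cut edges: v1→v2 (4), v3→Ref (2); capacity 4 + 2 = 6.
This cut is saturated, so no flow can exceed 6.

6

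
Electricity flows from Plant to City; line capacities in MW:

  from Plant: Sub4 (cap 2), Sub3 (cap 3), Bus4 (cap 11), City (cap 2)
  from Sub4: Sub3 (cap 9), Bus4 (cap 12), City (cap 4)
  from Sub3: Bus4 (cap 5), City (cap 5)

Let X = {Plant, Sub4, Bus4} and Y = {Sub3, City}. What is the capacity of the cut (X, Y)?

18

Edges leaving {Plant, Sub4, Bus4}: Plant→Sub3 (3), Plant→City (2), Sub4→Sub3 (9), Sub4→City (4).
Cut capacity = 3 + 2 + 9 + 4 = 18.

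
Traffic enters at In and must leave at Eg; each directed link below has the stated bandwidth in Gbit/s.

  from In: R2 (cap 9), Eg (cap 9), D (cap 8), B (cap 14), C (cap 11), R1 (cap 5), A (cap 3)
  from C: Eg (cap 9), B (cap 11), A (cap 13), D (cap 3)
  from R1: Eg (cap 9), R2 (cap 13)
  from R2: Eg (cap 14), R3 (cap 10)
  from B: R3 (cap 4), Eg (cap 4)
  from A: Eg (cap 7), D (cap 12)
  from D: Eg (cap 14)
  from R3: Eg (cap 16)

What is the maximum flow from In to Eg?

53

Augment In→Eg: bottleneck 9, flow now 9.
Augment In→C→Eg: bottleneck 9, flow now 18.
Augment In→R1→Eg: bottleneck 5, flow now 23.
Augment In→R2→Eg: bottleneck 9, flow now 32.
Augment In→B→Eg: bottleneck 4, flow now 36.
Augment In→A→Eg: bottleneck 3, flow now 39.
Augment In→D→Eg: bottleneck 8, flow now 47.
Augment In→C→A→Eg: bottleneck 2, flow now 49.
Augment In→B→R3→Eg: bottleneck 4, flow now 53.
No augmenting path remains; maximum flow = 53.
In the residual graph, reachable from In: {In, B}.
Min-cut edges: In→C (11), In→R1 (5), In→R2 (9), In→A (3), In→D (8), In→Eg (9), B→R3 (4), B→Eg (4); capacity 11 + 5 + 9 + 3 + 8 + 9 + 4 + 4 = 53.
This cut is saturated, so no flow can exceed 53.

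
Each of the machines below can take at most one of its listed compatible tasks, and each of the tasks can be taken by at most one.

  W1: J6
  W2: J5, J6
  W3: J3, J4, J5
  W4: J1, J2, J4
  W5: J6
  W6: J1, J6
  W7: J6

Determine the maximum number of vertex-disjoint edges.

Unit-capacity flow: source→left, listed edges, right→sink; max matching = max flow.
Augmenting path W1→J6 (+1); matched 1.
Augmenting path W2→J5 (+1); matched 2.
Augmenting path W3→J3 (+1); matched 3.
Augmenting path W4→J1 (+1); matched 4.
Augmenting path W6→J1→W4→J2 (+1); matched 5.
No augmenting path remains; maximum matching = 5.
König certificate: {W2, W3, W4, W6, J6} is a vertex cover of size 5 (every listed pair touches it), so no matching can be larger.

5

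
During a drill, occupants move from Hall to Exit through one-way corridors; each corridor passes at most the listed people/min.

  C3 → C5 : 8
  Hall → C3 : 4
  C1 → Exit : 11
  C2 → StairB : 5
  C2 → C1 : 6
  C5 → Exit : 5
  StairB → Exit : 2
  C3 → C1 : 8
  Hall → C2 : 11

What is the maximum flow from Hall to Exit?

Augment Hall→C3→C1→Exit: bottleneck 4, flow now 4.
Augment Hall→C2→C1→Exit: bottleneck 6, flow now 10.
Augment Hall→C2→StairB→Exit: bottleneck 2, flow now 12.
No augmenting path remains; maximum flow = 12.
In the residual graph, reachable from Hall: {Hall, C2, StairB}.
Min-cut edges: Hall→C3 (4), C2→C1 (6), StairB→Exit (2); capacity 4 + 6 + 2 = 12.
This cut is saturated, so no flow can exceed 12.

12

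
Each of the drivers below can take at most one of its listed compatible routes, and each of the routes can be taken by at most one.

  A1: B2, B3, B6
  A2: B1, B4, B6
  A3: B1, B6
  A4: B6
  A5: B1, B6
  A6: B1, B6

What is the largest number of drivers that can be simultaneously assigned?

4

Unit-capacity flow: source→left, listed edges, right→sink; max matching = max flow.
Augmenting path A1→B2 (+1); matched 1.
Augmenting path A2→B1 (+1); matched 2.
Augmenting path A3→B6 (+1); matched 3.
Augmenting path A5→B1→A2→B4 (+1); matched 4.
No augmenting path remains; maximum matching = 4.
König certificate: {A1, A2, B1, B6} is a vertex cover of size 4 (every listed pair touches it), so no matching can be larger.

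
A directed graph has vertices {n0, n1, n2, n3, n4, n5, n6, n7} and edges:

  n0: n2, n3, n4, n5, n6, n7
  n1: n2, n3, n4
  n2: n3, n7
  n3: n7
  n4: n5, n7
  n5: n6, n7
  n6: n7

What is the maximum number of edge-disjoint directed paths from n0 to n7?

6

Assign every edge capacity 1; by Menger, the answer equals the max flow.
Path n0→n7 (+1); total 1.
Path n0→n2→n7 (+1); total 2.
Path n0→n3→n7 (+1); total 3.
Path n0→n4→n7 (+1); total 4.
Path n0→n5→n7 (+1); total 5.
Path n0→n6→n7 (+1); total 6.
No residual n0→n7 path; max flow = 6.
Certifying cut of size 6: {n0→n2, n0→n3, n0→n4, n0→n5, n0→n6, n0→n7}.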